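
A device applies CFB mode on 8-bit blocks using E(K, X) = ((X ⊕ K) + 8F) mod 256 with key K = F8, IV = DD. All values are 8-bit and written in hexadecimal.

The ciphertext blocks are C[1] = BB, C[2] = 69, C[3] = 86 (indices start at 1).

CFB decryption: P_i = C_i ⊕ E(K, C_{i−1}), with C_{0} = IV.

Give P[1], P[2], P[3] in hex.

P[1] = 0F, P[2] = BB, P[3] = A6

P[1]: E(K, DD) = B4; BB ⊕ B4 = 0F.
P[2]: E(K, BB) = D2; 69 ⊕ D2 = BB.
P[3]: E(K, 69) = 20; 86 ⊕ 20 = A6.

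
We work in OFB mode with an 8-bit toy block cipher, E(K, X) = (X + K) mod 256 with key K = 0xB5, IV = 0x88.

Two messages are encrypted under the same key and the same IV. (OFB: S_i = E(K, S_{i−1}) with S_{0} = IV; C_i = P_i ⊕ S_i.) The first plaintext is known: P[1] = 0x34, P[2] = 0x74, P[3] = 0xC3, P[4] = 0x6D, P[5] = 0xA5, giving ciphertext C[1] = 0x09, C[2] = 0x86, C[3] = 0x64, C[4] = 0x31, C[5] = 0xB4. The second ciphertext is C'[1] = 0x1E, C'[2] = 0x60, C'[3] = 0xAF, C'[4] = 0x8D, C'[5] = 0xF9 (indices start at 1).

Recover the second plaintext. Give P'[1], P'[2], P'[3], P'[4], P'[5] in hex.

P'[1] = 0x23, P'[2] = 0x92, P'[3] = 0x08, P'[4] = 0xD1, P'[5] = 0xE8

In OFB with a reused IV, both messages share the same keystream S_i, so C_i ⊕ C'_i = P_i ⊕ P'_i and thus P'_i = P_i ⊕ C_i ⊕ C'_i.
P'[1]: 0x34 ⊕ 0x09 ⊕ 0x1E = 0x23.
P'[2]: 0x74 ⊕ 0x86 ⊕ 0x60 = 0x92.
P'[3]: 0xC3 ⊕ 0x64 ⊕ 0xAF = 0x08.
P'[4]: 0x6D ⊕ 0x31 ⊕ 0x8D = 0xD1.
P'[5]: 0xA5 ⊕ 0xB4 ⊕ 0xF9 = 0xE8.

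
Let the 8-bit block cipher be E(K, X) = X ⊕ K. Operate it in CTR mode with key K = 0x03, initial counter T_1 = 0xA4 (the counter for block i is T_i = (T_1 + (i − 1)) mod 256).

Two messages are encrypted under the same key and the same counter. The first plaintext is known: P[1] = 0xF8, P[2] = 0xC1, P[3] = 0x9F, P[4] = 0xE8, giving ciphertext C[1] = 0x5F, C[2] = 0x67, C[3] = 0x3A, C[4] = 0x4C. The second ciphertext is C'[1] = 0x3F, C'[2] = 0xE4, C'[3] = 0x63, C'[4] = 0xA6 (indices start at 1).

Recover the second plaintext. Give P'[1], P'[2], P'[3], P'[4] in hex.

In CTR with a reused counter, both messages share the same keystream S_i, so C_i ⊕ C'_i = P_i ⊕ P'_i and thus P'_i = P_i ⊕ C_i ⊕ C'_i.
P'[1]: 0xF8 ⊕ 0x5F ⊕ 0x3F = 0x98.
P'[2]: 0xC1 ⊕ 0x67 ⊕ 0xE4 = 0x42.
P'[3]: 0x9F ⊕ 0x3A ⊕ 0x63 = 0xC6.
P'[4]: 0xE8 ⊕ 0x4C ⊕ 0xA6 = 0x02.

P'[1] = 0x98, P'[2] = 0x42, P'[3] = 0xC6, P'[4] = 0x02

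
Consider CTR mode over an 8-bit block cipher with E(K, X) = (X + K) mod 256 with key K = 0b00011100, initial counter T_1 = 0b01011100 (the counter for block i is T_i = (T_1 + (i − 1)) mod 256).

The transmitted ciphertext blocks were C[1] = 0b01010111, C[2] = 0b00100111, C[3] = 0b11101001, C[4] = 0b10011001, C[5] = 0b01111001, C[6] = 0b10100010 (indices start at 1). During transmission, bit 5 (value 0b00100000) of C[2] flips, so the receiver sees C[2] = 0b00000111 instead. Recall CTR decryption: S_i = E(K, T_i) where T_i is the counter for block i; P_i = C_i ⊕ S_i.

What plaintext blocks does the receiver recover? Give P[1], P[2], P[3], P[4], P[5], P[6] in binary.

Only C[2] changed, to 0b00000111. In CTR, a change in C_i flips the same bit in P_i only; the keystream is unaffected. Decrypting the received ciphertext:
P[1]: T = 0b01011100, S = E(K, T) = 0b01111000; 0b01010111 ⊕ 0b01111000 = 0b00101111.
P[2]: T = 0b01011101, S = E(K, T) = 0b01111001; 0b00000111 ⊕ 0b01111001 = 0b01111110.
P[3]: T = 0b01011110, S = E(K, T) = 0b01111010; 0b11101001 ⊕ 0b01111010 = 0b10010011.
P[4]: T = 0b01011111, S = E(K, T) = 0b01111011; 0b10011001 ⊕ 0b01111011 = 0b11100010.
P[5]: T = 0b01100000, S = E(K, T) = 0b01111100; 0b01111001 ⊕ 0b01111100 = 0b00000101.
P[6]: T = 0b01100001, S = E(K, T) = 0b01111101; 0b10100010 ⊕ 0b01111101 = 0b11011111.
Blocks that differ from the original plaintext: P[2].

P[1] = 0b00101111, P[2] = 0b01111110, P[3] = 0b10010011, P[4] = 0b11100010, P[5] = 0b00000101, P[6] = 0b11011111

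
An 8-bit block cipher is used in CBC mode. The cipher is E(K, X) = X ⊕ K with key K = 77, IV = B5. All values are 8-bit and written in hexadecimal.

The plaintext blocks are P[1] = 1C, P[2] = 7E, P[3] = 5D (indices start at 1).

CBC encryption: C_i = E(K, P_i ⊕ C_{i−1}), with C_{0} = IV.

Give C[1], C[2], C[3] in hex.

C[1] = DE, C[2] = D7, C[3] = FD

C[1]: P[1] ⊕ B5 = A9; E(K, A9) = DE.
C[2]: P[2] ⊕ DE = A0; E(K, A0) = D7.
C[3]: P[3] ⊕ D7 = 8A; E(K, 8A) = FD.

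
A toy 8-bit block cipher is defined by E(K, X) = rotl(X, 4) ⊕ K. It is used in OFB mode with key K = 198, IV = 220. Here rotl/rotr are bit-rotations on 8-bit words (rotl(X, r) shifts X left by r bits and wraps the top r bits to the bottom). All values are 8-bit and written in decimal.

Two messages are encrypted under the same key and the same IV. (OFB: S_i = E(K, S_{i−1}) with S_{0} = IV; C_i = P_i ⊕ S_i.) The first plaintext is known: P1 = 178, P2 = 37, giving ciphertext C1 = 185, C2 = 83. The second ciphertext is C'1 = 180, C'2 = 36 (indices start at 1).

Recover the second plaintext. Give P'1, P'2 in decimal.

In OFB with a reused IV, both messages share the same keystream S_i, so C_i ⊕ C'_i = P_i ⊕ P'_i and thus P'_i = P_i ⊕ C_i ⊕ C'_i.
P'1: 178 ⊕ 185 ⊕ 180 = 191.
P'2: 37 ⊕ 83 ⊕ 36 = 82.

P'1 = 191, P'2 = 82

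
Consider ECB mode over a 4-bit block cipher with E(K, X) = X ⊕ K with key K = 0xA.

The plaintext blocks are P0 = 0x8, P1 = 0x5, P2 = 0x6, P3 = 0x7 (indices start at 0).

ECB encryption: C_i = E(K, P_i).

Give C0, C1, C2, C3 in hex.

C0: E(K, 0x8) = 0x2.
C1: E(K, 0x5) = 0xF.
C2: E(K, 0x6) = 0xC.
C3: E(K, 0x7) = 0xD.

C0 = 0x2, C1 = 0xF, C2 = 0xC, C3 = 0xD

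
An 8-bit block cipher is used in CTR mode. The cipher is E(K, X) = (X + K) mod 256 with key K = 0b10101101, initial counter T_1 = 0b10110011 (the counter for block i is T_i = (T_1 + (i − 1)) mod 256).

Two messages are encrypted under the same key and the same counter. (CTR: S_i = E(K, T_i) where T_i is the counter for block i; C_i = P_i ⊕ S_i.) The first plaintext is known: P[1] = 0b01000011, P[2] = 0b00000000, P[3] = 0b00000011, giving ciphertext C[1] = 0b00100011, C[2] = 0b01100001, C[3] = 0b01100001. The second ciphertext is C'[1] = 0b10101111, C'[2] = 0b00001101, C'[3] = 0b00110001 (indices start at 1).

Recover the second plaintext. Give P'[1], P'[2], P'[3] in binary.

P'[1] = 0b11001111, P'[2] = 0b01101100, P'[3] = 0b01010011

In CTR with a reused counter, both messages share the same keystream S_i, so C_i ⊕ C'_i = P_i ⊕ P'_i and thus P'_i = P_i ⊕ C_i ⊕ C'_i.
P'[1]: 0b01000011 ⊕ 0b00100011 ⊕ 0b10101111 = 0b11001111.
P'[2]: 0b00000000 ⊕ 0b01100001 ⊕ 0b00001101 = 0b01101100.
P'[3]: 0b00000011 ⊕ 0b01100001 ⊕ 0b00110001 = 0b01010011.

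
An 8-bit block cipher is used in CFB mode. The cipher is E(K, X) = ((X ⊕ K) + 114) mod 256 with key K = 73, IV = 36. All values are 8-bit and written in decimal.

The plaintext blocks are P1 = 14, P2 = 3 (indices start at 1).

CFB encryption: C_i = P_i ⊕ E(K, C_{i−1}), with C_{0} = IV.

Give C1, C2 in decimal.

C1 = 209, C2 = 9

C1: E(K, 36) = 223; 14 ⊕ 223 = 209.
C2: E(K, 209) = 10; 3 ⊕ 10 = 9.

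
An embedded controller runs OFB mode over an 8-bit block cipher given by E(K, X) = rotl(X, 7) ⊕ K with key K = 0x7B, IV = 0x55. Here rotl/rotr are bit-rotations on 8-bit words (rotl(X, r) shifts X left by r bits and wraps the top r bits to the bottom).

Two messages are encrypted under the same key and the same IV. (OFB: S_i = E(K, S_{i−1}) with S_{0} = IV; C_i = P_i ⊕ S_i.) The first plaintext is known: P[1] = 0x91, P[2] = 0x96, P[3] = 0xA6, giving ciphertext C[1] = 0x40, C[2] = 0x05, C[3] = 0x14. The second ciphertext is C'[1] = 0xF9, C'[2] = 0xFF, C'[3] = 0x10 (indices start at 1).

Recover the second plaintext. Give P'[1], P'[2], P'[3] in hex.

P'[1] = 0x28, P'[2] = 0x6C, P'[3] = 0xA2

In OFB with a reused IV, both messages share the same keystream S_i, so C_i ⊕ C'_i = P_i ⊕ P'_i and thus P'_i = P_i ⊕ C_i ⊕ C'_i.
P'[1]: 0x91 ⊕ 0x40 ⊕ 0xF9 = 0x28.
P'[2]: 0x96 ⊕ 0x05 ⊕ 0xFF = 0x6C.
P'[3]: 0xA6 ⊕ 0x14 ⊕ 0x10 = 0xA2.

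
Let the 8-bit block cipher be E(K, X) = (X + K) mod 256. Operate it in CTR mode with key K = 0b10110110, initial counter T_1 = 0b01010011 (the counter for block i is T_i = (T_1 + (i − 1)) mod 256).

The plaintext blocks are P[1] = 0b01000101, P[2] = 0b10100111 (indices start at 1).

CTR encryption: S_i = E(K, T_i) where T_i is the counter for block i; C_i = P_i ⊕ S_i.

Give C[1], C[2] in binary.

C[1] = 0b01001100, C[2] = 0b10101101

C[1]: T = 0b01010011, S = E(K, T) = 0b00001001; 0b01000101 ⊕ 0b00001001 = 0b01001100.
C[2]: T = 0b01010100, S = E(K, T) = 0b00001010; 0b10100111 ⊕ 0b00001010 = 0b10101101.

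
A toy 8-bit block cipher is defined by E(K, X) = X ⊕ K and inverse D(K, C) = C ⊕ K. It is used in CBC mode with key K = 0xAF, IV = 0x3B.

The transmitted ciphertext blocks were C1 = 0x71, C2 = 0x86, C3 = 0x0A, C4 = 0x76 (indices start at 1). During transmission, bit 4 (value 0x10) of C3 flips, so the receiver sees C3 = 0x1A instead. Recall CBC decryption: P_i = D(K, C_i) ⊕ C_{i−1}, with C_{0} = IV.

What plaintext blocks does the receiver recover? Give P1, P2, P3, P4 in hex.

Only C3 changed, to 0x1A. In CBC, a change in C_i garbles P_i and flips the same bit in P_{i+1}. Decrypting the received ciphertext:
P1: D(K, 0x71) = 0xDE; 0xDE ⊕ 0x3B = 0xE5.
P2: D(K, 0x86) = 0x29; 0x29 ⊕ 0x71 = 0x58.
P3: D(K, 0x1A) = 0xB5; 0xB5 ⊕ 0x86 = 0x33.
P4: D(K, 0x76) = 0xD9; 0xD9 ⊕ 0x1A = 0xC3.
Blocks that differ from the original plaintext: P3, P4.

P1 = 0xE5, P2 = 0x58, P3 = 0x33, P4 = 0xC3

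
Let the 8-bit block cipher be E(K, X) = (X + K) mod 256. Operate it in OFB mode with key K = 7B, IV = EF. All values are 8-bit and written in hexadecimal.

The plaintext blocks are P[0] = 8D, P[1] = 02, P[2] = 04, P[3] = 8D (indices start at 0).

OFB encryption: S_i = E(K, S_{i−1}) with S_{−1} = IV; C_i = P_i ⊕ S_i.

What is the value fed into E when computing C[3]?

C[0]: S = E(K, EF) = 6A; 8D ⊕ 6A = E7.
C[1]: S = E(K, 6A) = E5; 02 ⊕ E5 = E7.
C[2]: S = E(K, E5) = 60; 04 ⊕ 60 = 64.
C[3]: S = E(K, 60) = DB; 8D ⊕ DB = 56.
So the input to E for block [3] is 60.

60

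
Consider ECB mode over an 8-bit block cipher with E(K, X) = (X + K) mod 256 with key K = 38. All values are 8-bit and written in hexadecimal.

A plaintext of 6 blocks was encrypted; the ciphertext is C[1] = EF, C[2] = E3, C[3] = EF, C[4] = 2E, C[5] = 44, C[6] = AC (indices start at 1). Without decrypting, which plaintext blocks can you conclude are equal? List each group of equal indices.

ECB encrypts each block independently with the same key, so equal ciphertext blocks imply equal plaintext blocks.
C[1] = C[3] = EF, so P[1] = P[3].

P[1] = P[3]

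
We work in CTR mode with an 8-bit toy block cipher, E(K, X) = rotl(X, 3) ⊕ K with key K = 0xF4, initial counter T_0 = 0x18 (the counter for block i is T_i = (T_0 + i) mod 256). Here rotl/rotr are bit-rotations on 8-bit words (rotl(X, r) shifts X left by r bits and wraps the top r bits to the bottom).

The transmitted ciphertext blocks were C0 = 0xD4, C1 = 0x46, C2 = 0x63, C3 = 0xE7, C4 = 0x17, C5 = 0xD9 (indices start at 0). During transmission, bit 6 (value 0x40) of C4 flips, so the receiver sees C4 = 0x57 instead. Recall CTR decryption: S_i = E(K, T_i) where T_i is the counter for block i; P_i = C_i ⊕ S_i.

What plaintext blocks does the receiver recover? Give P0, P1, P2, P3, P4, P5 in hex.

Only C4 changed, to 0x57. In CTR, a change in C_i flips the same bit in P_i only; the keystream is unaffected. Decrypting the received ciphertext:
P0: T = 0x18, S = E(K, T) = 0x34; 0xD4 ⊕ 0x34 = 0xE0.
P1: T = 0x19, S = E(K, T) = 0x3C; 0x46 ⊕ 0x3C = 0x7A.
P2: T = 0x1A, S = E(K, T) = 0x24; 0x63 ⊕ 0x24 = 0x47.
P3: T = 0x1B, S = E(K, T) = 0x2C; 0xE7 ⊕ 0x2C = 0xCB.
P4: T = 0x1C, S = E(K, T) = 0x14; 0x57 ⊕ 0x14 = 0x43.
P5: T = 0x1D, S = E(K, T) = 0x1C; 0xD9 ⊕ 0x1C = 0xC5.
Blocks that differ from the original plaintext: P4.

P0 = 0xE0, P1 = 0x7A, P2 = 0x47, P3 = 0xCB, P4 = 0x43, P5 = 0xC5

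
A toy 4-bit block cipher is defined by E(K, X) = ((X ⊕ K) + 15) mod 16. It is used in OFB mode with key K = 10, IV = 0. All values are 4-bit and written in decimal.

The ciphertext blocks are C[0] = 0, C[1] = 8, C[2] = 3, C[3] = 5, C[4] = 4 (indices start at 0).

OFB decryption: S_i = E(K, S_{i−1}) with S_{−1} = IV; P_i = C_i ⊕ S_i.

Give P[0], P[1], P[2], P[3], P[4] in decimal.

P[0] = 9, P[1] = 10, P[2] = 4, P[3] = 9, P[4] = 1

P[0]: S = E(K, 0) = 9; 0 ⊕ 9 = 9.
P[1]: S = E(K, 9) = 2; 8 ⊕ 2 = 10.
P[2]: S = E(K, 2) = 7; 3 ⊕ 7 = 4.
P[3]: S = E(K, 7) = 12; 5 ⊕ 12 = 9.
P[4]: S = E(K, 12) = 5; 4 ⊕ 5 = 1.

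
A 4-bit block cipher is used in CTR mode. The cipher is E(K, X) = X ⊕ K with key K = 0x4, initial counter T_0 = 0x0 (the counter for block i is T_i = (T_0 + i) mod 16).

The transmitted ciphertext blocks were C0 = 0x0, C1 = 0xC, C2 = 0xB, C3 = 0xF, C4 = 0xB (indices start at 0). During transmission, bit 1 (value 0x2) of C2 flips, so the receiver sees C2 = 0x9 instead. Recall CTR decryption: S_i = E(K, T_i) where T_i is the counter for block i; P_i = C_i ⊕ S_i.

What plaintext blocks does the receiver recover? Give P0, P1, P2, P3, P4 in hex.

Only C2 changed, to 0x9. In CTR, a change in C_i flips the same bit in P_i only; the keystream is unaffected. Decrypting the received ciphertext:
P0: T = 0x0, S = E(K, T) = 0x4; 0x0 ⊕ 0x4 = 0x4.
P1: T = 0x1, S = E(K, T) = 0x5; 0xC ⊕ 0x5 = 0x9.
P2: T = 0x2, S = E(K, T) = 0x6; 0x9 ⊕ 0x6 = 0xF.
P3: T = 0x3, S = E(K, T) = 0x7; 0xF ⊕ 0x7 = 0x8.
P4: T = 0x4, S = E(K, T) = 0x0; 0xB ⊕ 0x0 = 0xB.
Blocks that differ from the original plaintext: P2.

P0 = 0x4, P1 = 0x9, P2 = 0xF, P3 = 0x8, P4 = 0xB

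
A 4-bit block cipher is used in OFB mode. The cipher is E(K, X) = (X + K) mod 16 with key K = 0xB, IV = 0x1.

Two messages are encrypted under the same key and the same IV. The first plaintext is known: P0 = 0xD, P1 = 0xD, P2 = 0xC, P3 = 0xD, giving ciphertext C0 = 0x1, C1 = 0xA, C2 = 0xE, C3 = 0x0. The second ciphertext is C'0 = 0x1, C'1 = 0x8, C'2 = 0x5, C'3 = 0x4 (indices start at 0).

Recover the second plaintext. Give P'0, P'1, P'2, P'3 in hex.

P'0 = 0xD, P'1 = 0xF, P'2 = 0x7, P'3 = 0x9

In OFB with a reused IV, both messages share the same keystream S_i, so C_i ⊕ C'_i = P_i ⊕ P'_i and thus P'_i = P_i ⊕ C_i ⊕ C'_i.
P'0: 0xD ⊕ 0x1 ⊕ 0x1 = 0xD.
P'1: 0xD ⊕ 0xA ⊕ 0x8 = 0xF.
P'2: 0xC ⊕ 0xE ⊕ 0x5 = 0x7.
P'3: 0xD ⊕ 0x0 ⊕ 0x4 = 0x9.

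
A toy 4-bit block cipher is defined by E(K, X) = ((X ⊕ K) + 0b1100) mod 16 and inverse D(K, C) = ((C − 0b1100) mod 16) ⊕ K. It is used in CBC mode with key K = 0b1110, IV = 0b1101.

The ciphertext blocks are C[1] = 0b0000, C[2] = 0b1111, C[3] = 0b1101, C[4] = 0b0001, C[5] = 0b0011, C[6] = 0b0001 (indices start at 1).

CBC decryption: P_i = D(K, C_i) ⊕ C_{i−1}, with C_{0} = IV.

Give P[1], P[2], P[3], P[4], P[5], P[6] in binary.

P[1] = 0b0111, P[2] = 0b1101, P[3] = 0b0000, P[4] = 0b0110, P[5] = 0b1000, P[6] = 0b1000

P[1]: D(K, 0b0000) = 0b1010; 0b1010 ⊕ 0b1101 = 0b0111.
P[2]: D(K, 0b1111) = 0b1101; 0b1101 ⊕ 0b0000 = 0b1101.
P[3]: D(K, 0b1101) = 0b1111; 0b1111 ⊕ 0b1111 = 0b0000.
P[4]: D(K, 0b0001) = 0b1011; 0b1011 ⊕ 0b1101 = 0b0110.
P[5]: D(K, 0b0011) = 0b1001; 0b1001 ⊕ 0b0001 = 0b1000.
P[6]: D(K, 0b0001) = 0b1011; 0b1011 ⊕ 0b0011 = 0b1000.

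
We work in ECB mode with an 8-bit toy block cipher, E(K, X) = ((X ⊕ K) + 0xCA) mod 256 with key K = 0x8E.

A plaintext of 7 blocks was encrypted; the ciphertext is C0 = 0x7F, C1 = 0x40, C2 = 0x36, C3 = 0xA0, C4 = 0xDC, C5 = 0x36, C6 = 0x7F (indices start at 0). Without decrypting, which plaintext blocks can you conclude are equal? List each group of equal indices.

P0 = P6; P2 = P5

ECB encrypts each block independently with the same key, so equal ciphertext blocks imply equal plaintext blocks.
C0 = C6 = 0x7F, so P0 = P6.
C2 = C5 = 0x36, so P2 = P5.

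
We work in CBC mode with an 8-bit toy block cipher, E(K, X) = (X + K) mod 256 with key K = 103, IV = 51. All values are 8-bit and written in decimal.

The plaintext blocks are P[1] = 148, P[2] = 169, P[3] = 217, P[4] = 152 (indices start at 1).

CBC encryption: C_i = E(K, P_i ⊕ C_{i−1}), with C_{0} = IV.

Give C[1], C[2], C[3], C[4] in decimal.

C[1]: P[1] ⊕ 51 = 167; E(K, 167) = 14.
C[2]: P[2] ⊕ 14 = 167; E(K, 167) = 14.
C[3]: P[3] ⊕ 14 = 215; E(K, 215) = 62.
C[4]: P[4] ⊕ 62 = 166; E(K, 166) = 13.

C[1] = 14, C[2] = 14, C[3] = 62, C[4] = 13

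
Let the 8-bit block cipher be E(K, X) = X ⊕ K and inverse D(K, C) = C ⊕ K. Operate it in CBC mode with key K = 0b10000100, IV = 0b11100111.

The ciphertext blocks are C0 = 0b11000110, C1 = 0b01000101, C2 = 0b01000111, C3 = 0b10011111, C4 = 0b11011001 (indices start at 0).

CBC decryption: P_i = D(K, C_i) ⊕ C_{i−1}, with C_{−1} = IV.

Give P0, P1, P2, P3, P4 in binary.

P0: D(K, 0b11000110) = 0b01000010; 0b01000010 ⊕ 0b11100111 = 0b10100101.
P1: D(K, 0b01000101) = 0b11000001; 0b11000001 ⊕ 0b11000110 = 0b00000111.
P2: D(K, 0b01000111) = 0b11000011; 0b11000011 ⊕ 0b01000101 = 0b10000110.
P3: D(K, 0b10011111) = 0b00011011; 0b00011011 ⊕ 0b01000111 = 0b01011100.
P4: D(K, 0b11011001) = 0b01011101; 0b01011101 ⊕ 0b10011111 = 0b11000010.

P0 = 0b10100101, P1 = 0b00000111, P2 = 0b10000110, P3 = 0b01011100, P4 = 0b11000010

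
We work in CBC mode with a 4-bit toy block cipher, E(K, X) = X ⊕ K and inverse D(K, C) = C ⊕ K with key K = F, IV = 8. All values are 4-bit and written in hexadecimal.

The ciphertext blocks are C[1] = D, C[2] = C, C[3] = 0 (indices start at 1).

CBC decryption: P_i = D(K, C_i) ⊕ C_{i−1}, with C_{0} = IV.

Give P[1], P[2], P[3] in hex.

P[1] = A, P[2] = E, P[3] = 3

P[1]: D(K, D) = 2; 2 ⊕ 8 = A.
P[2]: D(K, C) = 3; 3 ⊕ D = E.
P[3]: D(K, 0) = F; F ⊕ C = 3.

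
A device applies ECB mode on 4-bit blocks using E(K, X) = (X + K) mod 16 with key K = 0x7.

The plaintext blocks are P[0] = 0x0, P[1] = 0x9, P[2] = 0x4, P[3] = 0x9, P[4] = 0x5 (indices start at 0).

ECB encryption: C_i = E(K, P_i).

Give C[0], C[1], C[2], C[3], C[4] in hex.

C[0] = 0x7, C[1] = 0x0, C[2] = 0xB, C[3] = 0x0, C[4] = 0xC

C[0]: E(K, 0x0) = 0x7.
C[1]: E(K, 0x9) = 0x0.
C[2]: E(K, 0x4) = 0xB.
C[3]: E(K, 0x9) = 0x0.
C[4]: E(K, 0x5) = 0xC.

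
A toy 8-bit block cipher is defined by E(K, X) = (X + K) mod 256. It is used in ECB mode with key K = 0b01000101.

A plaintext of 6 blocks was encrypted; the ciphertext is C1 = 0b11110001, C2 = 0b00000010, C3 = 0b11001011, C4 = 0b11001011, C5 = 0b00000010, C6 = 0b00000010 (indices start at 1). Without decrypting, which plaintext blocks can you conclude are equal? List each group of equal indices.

P2 = P5 = P6; P3 = P4

ECB encrypts each block independently with the same key, so equal ciphertext blocks imply equal plaintext blocks.
C2 = C5 = C6 = 0b00000010, so P2 = P5 = P6.
C3 = C4 = 0b11001011, so P3 = P4.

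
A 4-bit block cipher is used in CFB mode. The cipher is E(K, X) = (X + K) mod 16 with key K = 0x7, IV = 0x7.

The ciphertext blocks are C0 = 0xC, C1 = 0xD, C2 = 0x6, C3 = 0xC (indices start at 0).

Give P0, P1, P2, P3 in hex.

CFB decryption: P_i = C_i ⊕ E(K, C_{i−1}), with C_{−1} = IV.
P0: E(K, 0x7) = 0xE; 0xC ⊕ 0xE = 0x2.
P1: E(K, 0xC) = 0x3; 0xD ⊕ 0x3 = 0xE.
P2: E(K, 0xD) = 0x4; 0x6 ⊕ 0x4 = 0x2.
P3: E(K, 0x6) = 0xD; 0xC ⊕ 0xD = 0x1.

P0 = 0x2, P1 = 0xE, P2 = 0x2, P3 = 0x1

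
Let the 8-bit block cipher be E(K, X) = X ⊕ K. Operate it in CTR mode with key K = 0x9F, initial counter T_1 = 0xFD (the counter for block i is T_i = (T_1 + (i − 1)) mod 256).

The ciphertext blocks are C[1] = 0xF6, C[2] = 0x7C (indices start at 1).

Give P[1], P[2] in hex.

CTR decryption: S_i = E(K, T_i) where T_i is the counter for block i; P_i = C_i ⊕ S_i.
P[1]: T = 0xFD, S = E(K, T) = 0x62; 0xF6 ⊕ 0x62 = 0x94.
P[2]: T = 0xFE, S = E(K, T) = 0x61; 0x7C ⊕ 0x61 = 0x1D.

P[1] = 0x94, P[2] = 0x1D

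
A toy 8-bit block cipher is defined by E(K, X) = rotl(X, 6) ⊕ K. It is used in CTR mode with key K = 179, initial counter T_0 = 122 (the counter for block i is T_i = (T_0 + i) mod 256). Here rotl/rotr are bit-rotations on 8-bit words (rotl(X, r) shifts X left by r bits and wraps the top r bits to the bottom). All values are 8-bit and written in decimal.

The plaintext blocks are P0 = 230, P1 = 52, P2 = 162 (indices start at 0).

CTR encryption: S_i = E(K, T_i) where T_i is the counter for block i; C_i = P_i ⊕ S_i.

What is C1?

C0: T = 122, S = E(K, T) = 45; 230 ⊕ 45 = 203.
C1: T = 123, S = E(K, T) = 109; 52 ⊕ 109 = 89.

C1 = 89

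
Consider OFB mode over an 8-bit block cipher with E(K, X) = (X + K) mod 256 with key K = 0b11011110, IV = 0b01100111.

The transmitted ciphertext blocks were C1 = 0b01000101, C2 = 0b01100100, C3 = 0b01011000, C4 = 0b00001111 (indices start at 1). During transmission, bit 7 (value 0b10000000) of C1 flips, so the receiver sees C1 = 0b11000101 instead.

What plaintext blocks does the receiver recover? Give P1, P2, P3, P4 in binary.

P1 = 0b10000000, P2 = 0b01000111, P3 = 0b01011001, P4 = 0b11010000

OFB decryption: S_i = E(K, S_{i−1}) with S_{0} = IV; P_i = C_i ⊕ S_i.
Only C1 changed, to 0b11000101. In OFB, a change in C_i flips the same bit in P_i only; the keystream is unaffected. Decrypting the received ciphertext:
P1: S = E(K, 0b01100111) = 0b01000101; 0b11000101 ⊕ 0b01000101 = 0b10000000.
P2: S = E(K, 0b01000101) = 0b00100011; 0b01100100 ⊕ 0b00100011 = 0b01000111.
P3: S = E(K, 0b00100011) = 0b00000001; 0b01011000 ⊕ 0b00000001 = 0b01011001.
P4: S = E(K, 0b00000001) = 0b11011111; 0b00001111 ⊕ 0b11011111 = 0b11010000.
Blocks that differ from the original plaintext: P1.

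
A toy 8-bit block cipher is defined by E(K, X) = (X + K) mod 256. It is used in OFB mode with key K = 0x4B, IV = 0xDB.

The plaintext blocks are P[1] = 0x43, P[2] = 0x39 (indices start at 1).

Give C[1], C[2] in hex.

OFB encryption: S_i = E(K, S_{i−1}) with S_{0} = IV; C_i = P_i ⊕ S_i.
C[1]: S = E(K, 0xDB) = 0x26; 0x43 ⊕ 0x26 = 0x65.
C[2]: S = E(K, 0x26) = 0x71; 0x39 ⊕ 0x71 = 0x48.

C[1] = 0x65, C[2] = 0x48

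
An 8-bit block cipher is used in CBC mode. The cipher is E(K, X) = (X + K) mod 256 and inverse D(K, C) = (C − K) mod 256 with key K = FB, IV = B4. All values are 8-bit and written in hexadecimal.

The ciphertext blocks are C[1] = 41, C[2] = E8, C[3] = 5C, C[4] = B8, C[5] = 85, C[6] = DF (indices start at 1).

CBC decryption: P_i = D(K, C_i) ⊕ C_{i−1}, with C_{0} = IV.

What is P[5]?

P[5]: D(K, 85) = 8A; 8A ⊕ B8 = 32.

P[5] = 32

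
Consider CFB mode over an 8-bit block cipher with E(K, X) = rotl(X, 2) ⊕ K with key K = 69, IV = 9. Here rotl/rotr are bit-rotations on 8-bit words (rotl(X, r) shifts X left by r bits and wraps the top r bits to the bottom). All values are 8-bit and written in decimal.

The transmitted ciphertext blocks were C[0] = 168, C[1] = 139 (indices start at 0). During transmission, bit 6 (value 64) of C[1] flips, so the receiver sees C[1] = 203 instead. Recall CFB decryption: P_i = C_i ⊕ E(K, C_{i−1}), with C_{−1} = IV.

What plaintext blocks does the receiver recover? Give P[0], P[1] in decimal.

Only C[1] changed, to 203. In CFB, a change in C_i flips the same bit in P_i and garbles P_{i+1}. Decrypting the received ciphertext:
P[0]: E(K, 9) = 97; 168 ⊕ 97 = 201.
P[1]: E(K, 168) = 231; 203 ⊕ 231 = 44.
Blocks that differ from the original plaintext: P[1].

P[0] = 201, P[1] = 44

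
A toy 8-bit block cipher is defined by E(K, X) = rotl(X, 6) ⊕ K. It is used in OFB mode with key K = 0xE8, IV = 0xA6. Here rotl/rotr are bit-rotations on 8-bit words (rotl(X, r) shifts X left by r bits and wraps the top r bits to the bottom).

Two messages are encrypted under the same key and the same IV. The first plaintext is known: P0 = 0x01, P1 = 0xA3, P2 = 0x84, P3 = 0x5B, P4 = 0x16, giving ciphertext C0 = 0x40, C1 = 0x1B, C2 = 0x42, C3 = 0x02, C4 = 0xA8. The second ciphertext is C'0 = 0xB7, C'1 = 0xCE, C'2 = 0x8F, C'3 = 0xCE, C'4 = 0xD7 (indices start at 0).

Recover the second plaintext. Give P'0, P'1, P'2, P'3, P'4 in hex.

In OFB with a reused IV, both messages share the same keystream S_i, so C_i ⊕ C'_i = P_i ⊕ P'_i and thus P'_i = P_i ⊕ C_i ⊕ C'_i.
P'0: 0x01 ⊕ 0x40 ⊕ 0xB7 = 0xF6.
P'1: 0xA3 ⊕ 0x1B ⊕ 0xCE = 0x76.
P'2: 0x84 ⊕ 0x42 ⊕ 0x8F = 0x49.
P'3: 0x5B ⊕ 0x02 ⊕ 0xCE = 0x97.
P'4: 0x16 ⊕ 0xA8 ⊕ 0xD7 = 0x69.

P'0 = 0xF6, P'1 = 0x76, P'2 = 0x49, P'3 = 0x97, P'4 = 0x69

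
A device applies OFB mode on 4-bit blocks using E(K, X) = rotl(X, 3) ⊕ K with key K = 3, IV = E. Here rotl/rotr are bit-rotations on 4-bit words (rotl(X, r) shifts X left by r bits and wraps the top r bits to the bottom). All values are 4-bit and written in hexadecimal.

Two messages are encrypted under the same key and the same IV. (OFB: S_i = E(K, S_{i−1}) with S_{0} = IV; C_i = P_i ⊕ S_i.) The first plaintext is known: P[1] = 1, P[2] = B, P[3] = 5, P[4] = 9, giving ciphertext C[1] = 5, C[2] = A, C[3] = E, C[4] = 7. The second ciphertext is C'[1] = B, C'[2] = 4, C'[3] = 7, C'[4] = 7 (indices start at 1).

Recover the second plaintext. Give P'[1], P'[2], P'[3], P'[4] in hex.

In OFB with a reused IV, both messages share the same keystream S_i, so C_i ⊕ C'_i = P_i ⊕ P'_i and thus P'_i = P_i ⊕ C_i ⊕ C'_i.
P'[1]: 1 ⊕ 5 ⊕ B = F.
P'[2]: B ⊕ A ⊕ 4 = 5.
P'[3]: 5 ⊕ E ⊕ 7 = C.
P'[4]: 9 ⊕ 7 ⊕ 7 = 9.

P'[1] = F, P'[2] = 5, P'[3] = C, P'[4] = 9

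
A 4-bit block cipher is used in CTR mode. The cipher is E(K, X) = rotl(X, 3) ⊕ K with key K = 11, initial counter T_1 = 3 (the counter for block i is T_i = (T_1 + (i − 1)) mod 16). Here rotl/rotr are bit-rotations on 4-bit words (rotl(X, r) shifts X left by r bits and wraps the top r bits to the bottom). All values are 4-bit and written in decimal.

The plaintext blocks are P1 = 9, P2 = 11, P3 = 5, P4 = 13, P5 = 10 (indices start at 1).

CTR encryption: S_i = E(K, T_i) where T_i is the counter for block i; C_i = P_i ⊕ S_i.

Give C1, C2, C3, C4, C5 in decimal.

C1 = 11, C2 = 2, C3 = 4, C4 = 5, C5 = 10

C1: T = 3, S = E(K, T) = 2; 9 ⊕ 2 = 11.
C2: T = 4, S = E(K, T) = 9; 11 ⊕ 9 = 2.
C3: T = 5, S = E(K, T) = 1; 5 ⊕ 1 = 4.
C4: T = 6, S = E(K, T) = 8; 13 ⊕ 8 = 5.
C5: T = 7, S = E(K, T) = 0; 10 ⊕ 0 = 10.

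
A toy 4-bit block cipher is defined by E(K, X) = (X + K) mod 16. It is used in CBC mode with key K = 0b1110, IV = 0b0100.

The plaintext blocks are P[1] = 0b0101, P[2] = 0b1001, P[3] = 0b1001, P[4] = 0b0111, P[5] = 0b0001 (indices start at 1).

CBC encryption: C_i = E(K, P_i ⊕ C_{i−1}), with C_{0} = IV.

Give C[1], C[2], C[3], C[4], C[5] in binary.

C[1] = 0b1111, C[2] = 0b0100, C[3] = 0b1011, C[4] = 0b1010, C[5] = 0b1001

C[1]: P[1] ⊕ 0b0100 = 0b0001; E(K, 0b0001) = 0b1111.
C[2]: P[2] ⊕ 0b1111 = 0b0110; E(K, 0b0110) = 0b0100.
C[3]: P[3] ⊕ 0b0100 = 0b1101; E(K, 0b1101) = 0b1011.
C[4]: P[4] ⊕ 0b1011 = 0b1100; E(K, 0b1100) = 0b1010.
C[5]: P[5] ⊕ 0b1010 = 0b1011; E(K, 0b1011) = 0b1001.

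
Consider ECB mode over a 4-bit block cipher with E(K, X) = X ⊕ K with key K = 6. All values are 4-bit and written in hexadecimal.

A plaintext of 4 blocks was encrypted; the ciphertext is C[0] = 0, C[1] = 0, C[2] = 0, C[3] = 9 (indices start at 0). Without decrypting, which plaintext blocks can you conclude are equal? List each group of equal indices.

ECB encrypts each block independently with the same key, so equal ciphertext blocks imply equal plaintext blocks.
C[0] = C[1] = C[2] = 0, so P[0] = P[1] = P[2].

P[0] = P[1] = P[2]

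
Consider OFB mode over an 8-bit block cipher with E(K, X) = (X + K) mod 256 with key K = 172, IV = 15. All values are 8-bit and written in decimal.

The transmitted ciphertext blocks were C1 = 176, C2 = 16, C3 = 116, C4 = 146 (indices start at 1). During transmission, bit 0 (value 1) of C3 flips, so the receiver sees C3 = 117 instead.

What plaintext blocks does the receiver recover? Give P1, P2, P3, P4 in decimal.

P1 = 11, P2 = 119, P3 = 102, P4 = 45

OFB decryption: S_i = E(K, S_{i−1}) with S_{0} = IV; P_i = C_i ⊕ S_i.
Only C3 changed, to 117. In OFB, a change in C_i flips the same bit in P_i only; the keystream is unaffected. Decrypting the received ciphertext:
P1: S = E(K, 15) = 187; 176 ⊕ 187 = 11.
P2: S = E(K, 187) = 103; 16 ⊕ 103 = 119.
P3: S = E(K, 103) = 19; 117 ⊕ 19 = 102.
P4: S = E(K, 19) = 191; 146 ⊕ 191 = 45.
Blocks that differ from the original plaintext: P3.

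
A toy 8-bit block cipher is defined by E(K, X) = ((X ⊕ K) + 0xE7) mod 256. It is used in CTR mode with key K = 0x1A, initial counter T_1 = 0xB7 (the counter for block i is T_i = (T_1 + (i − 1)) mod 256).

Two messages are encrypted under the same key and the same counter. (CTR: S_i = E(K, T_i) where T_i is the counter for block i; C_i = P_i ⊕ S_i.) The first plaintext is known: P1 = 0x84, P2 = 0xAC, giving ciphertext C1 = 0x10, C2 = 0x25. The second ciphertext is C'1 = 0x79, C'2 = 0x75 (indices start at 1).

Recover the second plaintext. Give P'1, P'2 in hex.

P'1 = 0xED, P'2 = 0xFC

In CTR with a reused counter, both messages share the same keystream S_i, so C_i ⊕ C'_i = P_i ⊕ P'_i and thus P'_i = P_i ⊕ C_i ⊕ C'_i.
P'1: 0x84 ⊕ 0x10 ⊕ 0x79 = 0xED.
P'2: 0xAC ⊕ 0x25 ⊕ 0x75 = 0xFC.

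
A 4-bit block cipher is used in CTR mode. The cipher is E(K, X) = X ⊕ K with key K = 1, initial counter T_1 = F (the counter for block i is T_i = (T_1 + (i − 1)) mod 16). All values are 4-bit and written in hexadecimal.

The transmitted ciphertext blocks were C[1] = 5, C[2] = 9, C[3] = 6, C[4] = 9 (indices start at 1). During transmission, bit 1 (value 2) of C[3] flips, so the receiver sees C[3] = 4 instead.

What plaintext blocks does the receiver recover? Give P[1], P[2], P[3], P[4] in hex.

CTR decryption: S_i = E(K, T_i) where T_i is the counter for block i; P_i = C_i ⊕ S_i.
Only C[3] changed, to 4. In CTR, a change in C_i flips the same bit in P_i only; the keystream is unaffected. Decrypting the received ciphertext:
P[1]: T = F, S = E(K, T) = E; 5 ⊕ E = B.
P[2]: T = 0, S = E(K, T) = 1; 9 ⊕ 1 = 8.
P[3]: T = 1, S = E(K, T) = 0; 4 ⊕ 0 = 4.
P[4]: T = 2, S = E(K, T) = 3; 9 ⊕ 3 = A.
Blocks that differ from the original plaintext: P[3].

P[1] = B, P[2] = 8, P[3] = 4, P[4] = A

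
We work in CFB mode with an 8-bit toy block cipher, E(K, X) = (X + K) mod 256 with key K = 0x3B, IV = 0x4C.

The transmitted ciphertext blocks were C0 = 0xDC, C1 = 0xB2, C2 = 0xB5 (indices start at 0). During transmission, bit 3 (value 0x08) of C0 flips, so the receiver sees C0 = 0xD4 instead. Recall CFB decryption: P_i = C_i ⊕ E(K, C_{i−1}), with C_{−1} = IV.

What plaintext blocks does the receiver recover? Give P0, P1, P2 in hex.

Only C0 changed, to 0xD4. In CFB, a change in C_i flips the same bit in P_i and garbles P_{i+1}. Decrypting the received ciphertext:
P0: E(K, 0x4C) = 0x87; 0xD4 ⊕ 0x87 = 0x53.
P1: E(K, 0xD4) = 0x0F; 0xB2 ⊕ 0x0F = 0xBD.
P2: E(K, 0xB2) = 0xED; 0xB5 ⊕ 0xED = 0x58.
Blocks that differ from the original plaintext: P0, P1.

P0 = 0x53, P1 = 0xBD, P2 = 0x58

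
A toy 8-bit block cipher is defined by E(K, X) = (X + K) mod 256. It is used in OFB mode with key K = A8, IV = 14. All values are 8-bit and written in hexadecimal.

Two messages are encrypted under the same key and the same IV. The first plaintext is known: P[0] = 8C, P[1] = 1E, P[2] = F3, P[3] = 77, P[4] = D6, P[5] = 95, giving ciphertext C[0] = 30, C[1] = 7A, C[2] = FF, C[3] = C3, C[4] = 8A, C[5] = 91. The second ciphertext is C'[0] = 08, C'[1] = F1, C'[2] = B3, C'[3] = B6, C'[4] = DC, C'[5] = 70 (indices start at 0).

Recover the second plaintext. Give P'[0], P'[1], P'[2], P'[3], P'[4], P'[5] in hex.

P'[0] = B4, P'[1] = 95, P'[2] = BF, P'[3] = 02, P'[4] = 80, P'[5] = 74

In OFB with a reused IV, both messages share the same keystream S_i, so C_i ⊕ C'_i = P_i ⊕ P'_i and thus P'_i = P_i ⊕ C_i ⊕ C'_i.
P'[0]: 8C ⊕ 30 ⊕ 08 = B4.
P'[1]: 1E ⊕ 7A ⊕ F1 = 95.
P'[2]: F3 ⊕ FF ⊕ B3 = BF.
P'[3]: 77 ⊕ C3 ⊕ B6 = 02.
P'[4]: D6 ⊕ 8A ⊕ DC = 80.
P'[5]: 95 ⊕ 91 ⊕ 70 = 74.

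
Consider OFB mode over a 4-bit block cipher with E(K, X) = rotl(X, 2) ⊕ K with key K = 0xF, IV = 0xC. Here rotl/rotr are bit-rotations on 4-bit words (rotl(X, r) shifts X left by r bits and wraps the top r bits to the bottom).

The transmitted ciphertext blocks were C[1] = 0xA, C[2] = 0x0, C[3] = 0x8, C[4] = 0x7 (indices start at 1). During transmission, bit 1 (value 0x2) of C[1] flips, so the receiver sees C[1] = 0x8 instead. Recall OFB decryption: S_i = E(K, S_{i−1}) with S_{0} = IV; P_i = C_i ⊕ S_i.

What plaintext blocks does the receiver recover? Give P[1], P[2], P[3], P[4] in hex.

P[1] = 0x4, P[2] = 0xC, P[3] = 0x4, P[4] = 0xB

Only C[1] changed, to 0x8. In OFB, a change in C_i flips the same bit in P_i only; the keystream is unaffected. Decrypting the received ciphertext:
P[1]: S = E(K, 0xC) = 0xC; 0x8 ⊕ 0xC = 0x4.
P[2]: S = E(K, 0xC) = 0xC; 0x0 ⊕ 0xC = 0xC.
P[3]: S = E(K, 0xC) = 0xC; 0x8 ⊕ 0xC = 0x4.
P[4]: S = E(K, 0xC) = 0xC; 0x7 ⊕ 0xC = 0xB.
Blocks that differ from the original plaintext: P[1].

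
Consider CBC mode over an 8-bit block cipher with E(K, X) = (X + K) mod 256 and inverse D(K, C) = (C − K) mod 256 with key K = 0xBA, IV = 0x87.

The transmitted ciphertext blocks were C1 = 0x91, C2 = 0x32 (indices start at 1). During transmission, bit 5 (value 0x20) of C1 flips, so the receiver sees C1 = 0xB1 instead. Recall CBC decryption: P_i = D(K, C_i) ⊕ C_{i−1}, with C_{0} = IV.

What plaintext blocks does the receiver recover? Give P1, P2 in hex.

Only C1 changed, to 0xB1. In CBC, a change in C_i garbles P_i and flips the same bit in P_{i+1}. Decrypting the received ciphertext:
P1: D(K, 0xB1) = 0xF7; 0xF7 ⊕ 0x87 = 0x70.
P2: D(K, 0x32) = 0x78; 0x78 ⊕ 0xB1 = 0xC9.
Blocks that differ from the original plaintext: P1, P2.

P1 = 0x70, P2 = 0xC9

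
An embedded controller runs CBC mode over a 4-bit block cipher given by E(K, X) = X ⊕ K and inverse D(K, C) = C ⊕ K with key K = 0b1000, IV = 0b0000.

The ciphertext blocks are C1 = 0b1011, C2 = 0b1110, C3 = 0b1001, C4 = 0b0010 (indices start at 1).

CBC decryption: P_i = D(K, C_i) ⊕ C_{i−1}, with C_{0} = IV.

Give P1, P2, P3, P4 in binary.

P1 = 0b0011, P2 = 0b1101, P3 = 0b1111, P4 = 0b0011

P1: D(K, 0b1011) = 0b0011; 0b0011 ⊕ 0b0000 = 0b0011.
P2: D(K, 0b1110) = 0b0110; 0b0110 ⊕ 0b1011 = 0b1101.
P3: D(K, 0b1001) = 0b0001; 0b0001 ⊕ 0b1110 = 0b1111.
P4: D(K, 0b0010) = 0b1010; 0b1010 ⊕ 0b1001 = 0b0011.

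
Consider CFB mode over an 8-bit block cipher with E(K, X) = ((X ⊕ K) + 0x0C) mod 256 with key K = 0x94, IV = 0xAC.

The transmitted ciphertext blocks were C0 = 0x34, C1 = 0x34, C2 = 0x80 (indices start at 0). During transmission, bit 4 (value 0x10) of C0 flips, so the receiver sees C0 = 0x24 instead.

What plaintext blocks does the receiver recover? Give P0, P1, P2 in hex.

CFB decryption: P_i = C_i ⊕ E(K, C_{i−1}), with C_{−1} = IV.
Only C0 changed, to 0x24. In CFB, a change in C_i flips the same bit in P_i and garbles P_{i+1}. Decrypting the received ciphertext:
P0: E(K, 0xAC) = 0x44; 0x24 ⊕ 0x44 = 0x60.
P1: E(K, 0x24) = 0xBC; 0x34 ⊕ 0xBC = 0x88.
P2: E(K, 0x34) = 0xAC; 0x80 ⊕ 0xAC = 0x2C.
Blocks that differ from the original plaintext: P0, P1.

P0 = 0x60, P1 = 0x88, P2 = 0x2C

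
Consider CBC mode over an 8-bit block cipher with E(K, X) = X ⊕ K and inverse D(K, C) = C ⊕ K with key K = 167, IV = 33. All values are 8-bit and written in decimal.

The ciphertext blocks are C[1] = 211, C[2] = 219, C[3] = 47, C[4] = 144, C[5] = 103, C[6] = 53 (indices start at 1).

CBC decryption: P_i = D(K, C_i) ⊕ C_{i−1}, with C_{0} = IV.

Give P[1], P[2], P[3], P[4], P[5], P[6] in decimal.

P[1]: D(K, 211) = 116; 116 ⊕ 33 = 85.
P[2]: D(K, 219) = 124; 124 ⊕ 211 = 175.
P[3]: D(K, 47) = 136; 136 ⊕ 219 = 83.
P[4]: D(K, 144) = 55; 55 ⊕ 47 = 24.
P[5]: D(K, 103) = 192; 192 ⊕ 144 = 80.
P[6]: D(K, 53) = 146; 146 ⊕ 103 = 245.

P[1] = 85, P[2] = 175, P[3] = 83, P[4] = 24, P[5] = 80, P[6] = 245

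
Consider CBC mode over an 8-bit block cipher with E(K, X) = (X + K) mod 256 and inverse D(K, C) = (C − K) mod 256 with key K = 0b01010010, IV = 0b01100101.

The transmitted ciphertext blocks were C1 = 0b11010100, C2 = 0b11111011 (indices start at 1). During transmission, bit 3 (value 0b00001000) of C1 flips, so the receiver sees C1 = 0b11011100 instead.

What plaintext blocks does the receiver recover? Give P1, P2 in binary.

CBC decryption: P_i = D(K, C_i) ⊕ C_{i−1}, with C_{0} = IV.
Only C1 changed, to 0b11011100. In CBC, a change in C_i garbles P_i and flips the same bit in P_{i+1}. Decrypting the received ciphertext:
P1: D(K, 0b11011100) = 0b10001010; 0b10001010 ⊕ 0b01100101 = 0b11101111.
P2: D(K, 0b11111011) = 0b10101001; 0b10101001 ⊕ 0b11011100 = 0b01110101.
Blocks that differ from the original plaintext: P1, P2.

P1 = 0b11101111, P2 = 0b01110101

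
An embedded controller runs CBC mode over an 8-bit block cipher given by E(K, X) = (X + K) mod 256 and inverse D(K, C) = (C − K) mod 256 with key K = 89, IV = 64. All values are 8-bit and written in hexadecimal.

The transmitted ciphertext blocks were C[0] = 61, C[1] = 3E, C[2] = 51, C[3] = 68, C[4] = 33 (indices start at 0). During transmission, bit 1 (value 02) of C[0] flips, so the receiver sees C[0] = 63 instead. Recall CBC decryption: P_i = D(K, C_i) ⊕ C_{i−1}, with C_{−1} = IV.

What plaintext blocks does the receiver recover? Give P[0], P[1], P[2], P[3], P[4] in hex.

Only C[0] changed, to 63. In CBC, a change in C_i garbles P_i and flips the same bit in P_{i+1}. Decrypting the received ciphertext:
P[0]: D(K, 63) = DA; DA ⊕ 64 = BE.
P[1]: D(K, 3E) = B5; B5 ⊕ 63 = D6.
P[2]: D(K, 51) = C8; C8 ⊕ 3E = F6.
P[3]: D(K, 68) = DF; DF ⊕ 51 = 8E.
P[4]: D(K, 33) = AA; AA ⊕ 68 = C2.
Blocks that differ from the original plaintext: P[0], P[1].

P[0] = BE, P[1] = D6, P[2] = F6, P[3] = 8E, P[4] = C2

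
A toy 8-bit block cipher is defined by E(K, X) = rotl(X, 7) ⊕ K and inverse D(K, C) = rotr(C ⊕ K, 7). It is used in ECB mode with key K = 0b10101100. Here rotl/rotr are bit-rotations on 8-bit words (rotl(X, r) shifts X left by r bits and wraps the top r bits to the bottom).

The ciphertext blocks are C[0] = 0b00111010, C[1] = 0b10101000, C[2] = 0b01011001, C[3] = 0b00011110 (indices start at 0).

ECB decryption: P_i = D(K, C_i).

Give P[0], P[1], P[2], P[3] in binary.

P[0]: D(K, 0b00111010) = 0b00101101.
P[1]: D(K, 0b10101000) = 0b00001000.
P[2]: D(K, 0b01011001) = 0b11101011.
P[3]: D(K, 0b00011110) = 0b01100101.

P[0] = 0b00101101, P[1] = 0b00001000, P[2] = 0b11101011, P[3] = 0b01100101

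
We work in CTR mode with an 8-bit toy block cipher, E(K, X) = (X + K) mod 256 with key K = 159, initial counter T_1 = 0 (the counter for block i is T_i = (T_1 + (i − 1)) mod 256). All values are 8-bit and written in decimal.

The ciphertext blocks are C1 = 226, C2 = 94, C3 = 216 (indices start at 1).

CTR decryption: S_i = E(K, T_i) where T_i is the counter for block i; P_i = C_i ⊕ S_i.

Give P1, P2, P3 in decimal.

P1 = 125, P2 = 254, P3 = 121

P1: T = 0, S = E(K, T) = 159; 226 ⊕ 159 = 125.
P2: T = 1, S = E(K, T) = 160; 94 ⊕ 160 = 254.
P3: T = 2, S = E(K, T) = 161; 216 ⊕ 161 = 121.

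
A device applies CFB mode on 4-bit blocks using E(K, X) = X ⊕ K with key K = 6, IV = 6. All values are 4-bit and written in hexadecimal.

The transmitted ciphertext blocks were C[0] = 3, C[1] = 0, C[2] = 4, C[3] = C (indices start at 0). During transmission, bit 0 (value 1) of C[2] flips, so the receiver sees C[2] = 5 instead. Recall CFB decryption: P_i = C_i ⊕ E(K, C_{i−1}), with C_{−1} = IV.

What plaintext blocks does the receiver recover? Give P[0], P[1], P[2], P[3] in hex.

Only C[2] changed, to 5. In CFB, a change in C_i flips the same bit in P_i and garbles P_{i+1}. Decrypting the received ciphertext:
P[0]: E(K, 6) = 0; 3 ⊕ 0 = 3.
P[1]: E(K, 3) = 5; 0 ⊕ 5 = 5.
P[2]: E(K, 0) = 6; 5 ⊕ 6 = 3.
P[3]: E(K, 5) = 3; C ⊕ 3 = F.
Blocks that differ from the original plaintext: P[2], P[3].

P[0] = 3, P[1] = 5, P[2] = 3, P[3] = F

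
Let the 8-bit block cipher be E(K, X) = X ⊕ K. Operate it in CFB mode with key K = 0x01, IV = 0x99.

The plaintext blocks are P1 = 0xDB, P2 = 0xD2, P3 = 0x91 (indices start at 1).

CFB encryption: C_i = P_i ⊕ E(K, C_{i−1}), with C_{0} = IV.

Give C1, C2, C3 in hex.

C1: E(K, 0x99) = 0x98; 0xDB ⊕ 0x98 = 0x43.
C2: E(K, 0x43) = 0x42; 0xD2 ⊕ 0x42 = 0x90.
C3: E(K, 0x90) = 0x91; 0x91 ⊕ 0x91 = 0x00.

C1 = 0x43, C2 = 0x90, C3 = 0x00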